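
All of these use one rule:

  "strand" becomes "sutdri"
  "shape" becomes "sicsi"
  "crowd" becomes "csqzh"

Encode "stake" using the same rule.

In strand: s→s is +0, t→u is +1, r→t is +2, a→d is +3 — the shift increases by 1 each position. Each letter shifts forward by its position index (0, 1, 2, …) — the shift grows by one for each successive letter.
On stake: s+0=s, t+1=u, a+2=c, k+3=n, e+4=i.

sucni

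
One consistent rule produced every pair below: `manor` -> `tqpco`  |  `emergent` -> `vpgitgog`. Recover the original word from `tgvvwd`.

The output letters match the input read backwards, each shifted +2: manor reversed is ronam. The word is reversed, then every letter is shifted forward by 2.
Reversing it on tgvvwd: shift back: t−2=r, g−2=e, v−2=t, v−2=t, w−2=u, d−2=b → rettub; then reverse → butter.

butter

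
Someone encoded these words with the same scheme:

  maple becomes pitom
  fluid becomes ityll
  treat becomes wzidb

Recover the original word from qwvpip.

normal

Shifts by position in maple: pos 0: m→p (+3), pos 1: a→i (+8), pos 2: p→t (+4), pos 3: l→o (+3), pos 4: e→m (+8) — repeating every 3. A repeating key of period 3 is used — shifts +3, +8, +4 over and over.
Reversing it on qwvpip: q−3=n, w−8=o, v−4=r, p−3=m, i−8=a, p−4=l.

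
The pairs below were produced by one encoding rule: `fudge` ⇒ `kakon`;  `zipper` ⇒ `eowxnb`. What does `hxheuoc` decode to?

In fudge: f→k is +5, u→a is +6, d→k is +7, g→o is +8 — the shift increases by 1 each position. Each letter shifts forward by (position + 5), i.e. 5, 6, 7, … — the shift grows by one for each successive letter.
Reversing it on hxheuoc: h−5=c, x−6=r, h−7=a, e−8=w, u−9=l, o−10=e, c−11=r.

crawler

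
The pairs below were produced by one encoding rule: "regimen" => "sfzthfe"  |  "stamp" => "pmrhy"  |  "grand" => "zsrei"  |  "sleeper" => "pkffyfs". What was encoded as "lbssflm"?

correct

r(17)→s(18) and e(4)→f(5) fit y≡23x+17 (mod 26); the inverse of 23 mod 26 is 17. Treating letters as 0–25, the rule is x ↦ 23x + 17 (mod 26).
Reversing it on lbssflm: l(11)→17·(11−17)≡2=c; b(1)→17·(1−17)≡14=o; s(18)→17·(18−17)≡17=r; s(18)→17·(18−17)≡17=r; f(5)→17·(5−17)≡4=e; l(11)→17·(11−17)≡2=c; m(12)→17·(12−17)≡19=t (all mod 26).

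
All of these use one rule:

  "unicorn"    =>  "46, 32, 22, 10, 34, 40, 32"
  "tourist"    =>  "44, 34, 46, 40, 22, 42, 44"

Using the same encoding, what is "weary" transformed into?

u(#21)→46 and n(#14)→32: differences scale by 2, so n = 2·pos + 4. The formula is n = 2×(alphabet index, a=1) + 4.
On weary: w=23→50, e=5→14, a=1→6, r=18→40, y=25→54.

50, 14, 6, 40, 54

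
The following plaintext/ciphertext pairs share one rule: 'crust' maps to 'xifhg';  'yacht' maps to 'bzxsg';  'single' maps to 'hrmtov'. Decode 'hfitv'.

Each pair mirrors across the alphabet (c↔x, r↔i, u↔f): positions sum to 25. This is the alphabet-reversal cipher (Atbash): a becomes z, b becomes y, etc.
Reversing it on hfitv: h↔s, f↔u, i↔r, t↔g, v↔e.

surge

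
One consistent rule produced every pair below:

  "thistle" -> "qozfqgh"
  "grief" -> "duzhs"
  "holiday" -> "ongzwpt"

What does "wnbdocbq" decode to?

This is an affine cipher: with a=0,…,z=25, each position x becomes (11x+15) mod 26.
Undoing it on wnbdocbq: w(22)→19·(22−15)≡3=d; n(13)→19·(13−15)≡14=o; b(1)→19·(1−15)≡20=u; d(3)→19·(3−15)≡6=g; o(14)→19·(14−15)≡7=h; c(2)→19·(2−15)≡13=n; b(1)→19·(1−15)≡20=u; q(16)→19·(16−15)≡19=t (all mod 26).

doughnut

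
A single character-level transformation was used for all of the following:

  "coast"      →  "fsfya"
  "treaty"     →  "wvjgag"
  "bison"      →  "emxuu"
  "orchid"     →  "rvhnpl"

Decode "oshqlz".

locker

In coast: c→f is +3, o→s is +4, a→f is +5, s→y is +6 — the shift increases by 1 each position. Each letter shifts forward by (position + 3), i.e. 3, 4, 5, … — the shift grows by one for each successive letter.
Undoing it on oshqlz: o−3=l, s−4=o, h−5=c, q−6=k, l−7=e, z−8=r.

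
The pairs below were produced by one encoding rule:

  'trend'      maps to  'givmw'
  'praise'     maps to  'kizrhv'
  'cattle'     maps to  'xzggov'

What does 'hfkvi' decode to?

Each pair mirrors across the alphabet (t↔g, r↔i, e↔v): positions sum to 25. Each letter is replaced by its mirror in the alphabet: a↔z, b↔y, c↔x, and so on (the Atbash cipher).
Decoding hfkvi: h↔s, f↔u, k↔p, v↔e, i↔r.

super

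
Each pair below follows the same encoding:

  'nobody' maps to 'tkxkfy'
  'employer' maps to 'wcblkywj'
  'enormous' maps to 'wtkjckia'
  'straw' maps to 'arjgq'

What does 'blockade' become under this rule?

Treating letters as 0–25, the rule is x ↦ 17x + 6 (mod 26).
On blockade: b(1)→17·1+6≡23=x; l(11)→17·11+6≡11=l; o(14)→17·14+6≡10=k; c(2)→17·2+6≡14=o; k(10)→17·10+6≡20=u; a(0)→17·0+6≡6=g; d(3)→17·3+6≡5=f; e(4)→17·4+6≡22=w (all mod 26).

xlkougfw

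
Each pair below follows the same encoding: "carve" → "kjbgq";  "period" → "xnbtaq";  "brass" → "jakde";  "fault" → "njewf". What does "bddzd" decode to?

Each letter shifts forward by (position + 8), i.e. 8, 9, 10, … — the shift grows by one for each successive letter.
Undoing it on bddzd: b−8=t, d−9=u, d−10=t, z−11=o, d−12=r.

tutor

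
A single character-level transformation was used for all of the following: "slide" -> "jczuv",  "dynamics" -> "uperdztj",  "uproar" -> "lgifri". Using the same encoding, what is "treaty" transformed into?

Compare letters: s→j is +17, l→c is +17, i→z is +17 — a constant shift. This is a Caesar cipher with shift 17.
On treaty: t+17=k, r+17=i, e+17=v, a+17=r, t+17=k, y+17=p.

kivrkp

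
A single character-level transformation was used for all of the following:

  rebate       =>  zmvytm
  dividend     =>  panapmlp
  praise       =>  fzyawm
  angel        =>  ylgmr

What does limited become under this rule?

raoatmp

Each letter's alphabet position (a=0..z=25) is mapped through 23·x+24 mod 26 — an affine cipher.
Applying it to limited: l(11)→23·11+24≡17=r; i(8)→23·8+24≡0=a; m(12)→23·12+24≡14=o; i(8)→23·8+24≡0=a; t(19)→23·19+24≡19=t; e(4)→23·4+24≡12=m; d(3)→23·3+24≡15=p (all mod 26).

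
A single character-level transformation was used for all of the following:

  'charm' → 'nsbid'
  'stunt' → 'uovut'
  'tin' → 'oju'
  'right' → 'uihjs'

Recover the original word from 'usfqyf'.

The output letters match the input read backwards, each shifted +1: charm reversed is mrahc. Two steps: reverse the string, then apply a Caesar shift of +1.
Undoing it on usfqyf: shift back: u−1=t, s−1=r, f−1=e, q−1=p, y−1=x, f−1=e → trepxe; then reverse → expert.

expert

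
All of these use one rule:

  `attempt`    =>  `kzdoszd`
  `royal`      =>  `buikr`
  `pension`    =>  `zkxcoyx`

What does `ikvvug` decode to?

yellow

Shifts by position in attempt: pos 0: a→k (+10), pos 1: t→z (+6), pos 2: t→d (+10), pos 3: e→o (+10), pos 4: m→s (+6), pos 5: p→z (+10) — repeating every 3. A repeating key of period 3 is used — shifts +10, +6, +10 over and over.
Decoding ikvvug: i−10=y, k−6=e, v−10=l, v−10=l, u−6=o, g−10=w.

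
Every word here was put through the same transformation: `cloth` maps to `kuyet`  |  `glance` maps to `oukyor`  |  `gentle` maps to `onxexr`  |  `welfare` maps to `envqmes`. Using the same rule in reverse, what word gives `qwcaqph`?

inspect

In cloth: c→k is +8, l→u is +9, o→y is +10, t→e is +11 — the shift increases by 1 each position. Letter i (0-indexed) is shifted by i+8, so successive shifts are 8, 9, 10, ….
Decoding qwcaqph: q−8=i, w−9=n, c−10=s, a−11=p, q−12=e, p−13=c, h−14=t.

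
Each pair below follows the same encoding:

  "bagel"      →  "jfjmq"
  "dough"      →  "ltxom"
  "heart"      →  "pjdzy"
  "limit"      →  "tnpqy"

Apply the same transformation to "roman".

ztpis

The shifts repeat in a cycle of length 3: positions 0,1,… shift by +8, +5, +3, then the pattern repeats.
On roman: r+8=z, o+5=t, m+3=p, a+8=i, n+5=s.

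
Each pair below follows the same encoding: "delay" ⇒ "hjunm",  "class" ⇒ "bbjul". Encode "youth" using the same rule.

qcdxh

The output letters match the input read backwards, each shifted +9: delay reversed is yaled. The word is reversed, then every letter is shifted forward by 9.
Applying it to youth: reverse → htuoy; then shift: h+9=q, t+9=c, u+9=d, o+9=x, y+9=h.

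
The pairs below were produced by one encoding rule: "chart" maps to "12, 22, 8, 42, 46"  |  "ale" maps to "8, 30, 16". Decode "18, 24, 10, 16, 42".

fiber

c(#3)→12 and h(#8)→22: differences scale by 2, so n = 2·pos + 6. With a=1..z=26, the number is 2·pos + 6.
Undoing it on 18, 24, 10, 16, 42: 18→(18−6)÷2=6=f, 24→(24−6)÷2=9=i, 10→(10−6)÷2=2=b, 16→(16−6)÷2=5=e, 42→(42−6)÷2=18=r.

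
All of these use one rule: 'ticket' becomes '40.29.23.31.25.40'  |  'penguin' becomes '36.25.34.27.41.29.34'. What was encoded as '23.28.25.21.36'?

cheap

t is letter #20 and maps to 40: an offset of 20. The number is (letter's place in the alphabet, a=1) + 20.
Reversing it on 23.28.25.21.36: 23→(23−20)÷1=3=c, 28→(28−20)÷1=8=h, 25→(25−20)÷1=5=e, 21→(21−20)÷1=1=a, 36→(36−20)÷1=16=p.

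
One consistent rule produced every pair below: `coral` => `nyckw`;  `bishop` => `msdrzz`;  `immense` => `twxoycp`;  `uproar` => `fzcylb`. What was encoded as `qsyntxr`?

finding

A repeating key of period 2 is used — shifts +11, +10 over and over.
Decoding qsyntxr: q−11=f, s−10=i, y−11=n, n−10=d, t−11=i, x−10=n, r−11=g.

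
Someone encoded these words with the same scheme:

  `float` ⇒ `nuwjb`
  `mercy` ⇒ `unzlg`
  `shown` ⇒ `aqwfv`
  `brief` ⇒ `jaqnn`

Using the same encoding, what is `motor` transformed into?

A repeating key of period 2 is used — shifts +8, +9 over and over.
On motor: m+8=u, o+9=x, t+8=b, o+9=x, r+8=z.

uxbxz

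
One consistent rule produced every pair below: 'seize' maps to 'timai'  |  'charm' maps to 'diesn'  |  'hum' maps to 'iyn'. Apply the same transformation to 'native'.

Vowels shift forward by 4 and consonants shift forward by 1.
For native: n(cons)+1=o, a(vowel)+4=e, t(cons)+1=u, i(vowel)+4=m, v(cons)+1=w, e(vowel)+4=i.

oeumwi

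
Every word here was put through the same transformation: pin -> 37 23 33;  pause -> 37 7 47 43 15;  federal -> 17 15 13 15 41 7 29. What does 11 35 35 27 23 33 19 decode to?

p(#16)→37 and i(#9)→23: differences scale by 2, so n = 2·pos + 5. With a=1..z=26, the number is 2·pos + 5.
Reversing it on 11 35 35 27 23 33 19: 11→(11−5)÷2=3=c, 35→(35−5)÷2=15=o, 35→(35−5)÷2=15=o, 27→(27−5)÷2=11=k, 23→(23−5)÷2=9=i, 33→(33−5)÷2=14=n, 19→(19−5)÷2=7=g.

cooking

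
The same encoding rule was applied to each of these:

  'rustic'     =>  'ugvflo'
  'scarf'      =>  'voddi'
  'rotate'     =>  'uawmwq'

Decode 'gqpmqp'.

A repeating key of period 2 is used — shifts +3, +12 over and over.
Decoding gqpmqp: g−3=d, q−12=e, p−3=m, m−12=a, q−3=n, p−12=d.

demand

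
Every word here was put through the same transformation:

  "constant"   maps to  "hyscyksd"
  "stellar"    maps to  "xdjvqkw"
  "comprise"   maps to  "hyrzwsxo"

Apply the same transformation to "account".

fmhyzxy

The shifts repeat in a cycle of length 2: positions 0,1,… shift by +5, +10, then the pattern repeats.
Applying it to account: a+5=f, c+10=m, c+5=h, o+10=y, u+5=z, n+10=x, t+5=y.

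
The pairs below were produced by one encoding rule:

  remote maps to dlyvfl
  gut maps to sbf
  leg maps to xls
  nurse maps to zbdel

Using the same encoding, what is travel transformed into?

fdhhlx

The shift depends on letter class: consonant r→d is +12, but vowel e→l is +7. Vowels shift forward by 7 and consonants shift forward by 12.
On travel: t(cons)+12=f, r(cons)+12=d, a(vowel)+7=h, v(cons)+12=h, e(vowel)+7=l, l(cons)+12=x.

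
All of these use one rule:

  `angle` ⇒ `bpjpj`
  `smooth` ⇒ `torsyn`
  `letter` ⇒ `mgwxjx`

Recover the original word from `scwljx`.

In angle: a→b is +1, n→p is +2, g→j is +3, l→p is +4 — the shift increases by 1 each position. Letter i (0-indexed) is shifted by i+1, so successive shifts are 1, 2, 3, ….
Reversing it on scwljx: s−1=r, c−2=a, w−3=t, l−4=h, j−5=e, x−6=r.

rather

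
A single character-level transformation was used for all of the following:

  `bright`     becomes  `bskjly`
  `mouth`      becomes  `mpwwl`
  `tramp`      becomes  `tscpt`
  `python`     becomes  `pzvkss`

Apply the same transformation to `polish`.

In bright: b→b is +0, r→s is +1, i→k is +2, g→j is +3 — the shift increases by 1 each position. The shift increases by 1 at each position, starting from +0: 0, 1, 2, ….
On polish: p+0=p, o+1=p, l+2=n, i+3=l, s+4=w, h+5=m.

ppnlwm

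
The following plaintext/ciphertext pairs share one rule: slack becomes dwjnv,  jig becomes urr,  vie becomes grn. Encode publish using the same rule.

The shift depends on letter class: consonant s→d is +11, but vowel a→j is +9. Two shifts are in play — +9 for a/e/i/o/u, +11 for every other letter.
On publish: p(cons)+11=a, u(vowel)+9=d, b(cons)+11=m, l(cons)+11=w, i(vowel)+9=r, s(cons)+11=d, h(cons)+11=s.

admwrds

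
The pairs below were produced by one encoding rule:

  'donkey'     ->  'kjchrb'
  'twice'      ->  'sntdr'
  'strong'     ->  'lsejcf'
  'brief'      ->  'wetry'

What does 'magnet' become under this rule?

d(3)→k(10) and o(14)→j(9) fit y≡7x+15 (mod 26); the inverse of 7 mod 26 is 15. This is an affine cipher: with a=0,…,z=25, each position x becomes (7x+15) mod 26.
For magnet: m(12)→7·12+15≡21=v; a(0)→7·0+15≡15=p; g(6)→7·6+15≡5=f; n(13)→7·13+15≡2=c; e(4)→7·4+15≡17=r; t(19)→7·19+15≡18=s (all mod 26).

vpfcrs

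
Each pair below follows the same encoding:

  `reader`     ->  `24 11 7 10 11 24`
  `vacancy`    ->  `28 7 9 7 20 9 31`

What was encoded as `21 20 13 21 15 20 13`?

ongoing

r is letter #18 and maps to 24: an offset of 6. The number is (letter's place in the alphabet, a=1) + 6.
Decoding 21 20 13 21 15 20 13: 21→(21−6)÷1=15=o, 20→(20−6)÷1=14=n, 13→(13−6)÷1=7=g, 21→(21−6)÷1=15=o, 15→(15−6)÷1=9=i, 20→(20−6)÷1=14=n, 13→(13−6)÷1=7=g.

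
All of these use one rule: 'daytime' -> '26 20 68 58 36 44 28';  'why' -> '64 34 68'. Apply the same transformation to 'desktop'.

d(#4)→26 and a(#1)→20: differences scale by 2, so n = 2·pos + 18. Each letter becomes 2×(its alphabet position, a=1..z=26) + 18.
For desktop: d=4→26, e=5→28, s=19→56, k=11→40, t=20→58, o=15→48, p=16→50.

26 28 56 40 58 48 50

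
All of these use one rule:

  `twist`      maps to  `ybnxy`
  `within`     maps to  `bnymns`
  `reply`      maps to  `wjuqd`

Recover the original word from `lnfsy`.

Each letter is shifted forward by 5 in the alphabet (a Caesar shift of +5).
Undoing it on lnfsy: l−5=g, n−5=i, f−5=a, s−5=n, y−5=t.

giant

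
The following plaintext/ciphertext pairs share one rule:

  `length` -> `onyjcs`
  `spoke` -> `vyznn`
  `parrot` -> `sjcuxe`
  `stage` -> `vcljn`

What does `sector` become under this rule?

vnnwxc

The shifts repeat in a cycle of length 3: positions 0,1,… shift by +3, +9, +11, then the pattern repeats.
For sector: s+3=v, e+9=n, c+11=n, t+3=w, o+9=x, r+11=c.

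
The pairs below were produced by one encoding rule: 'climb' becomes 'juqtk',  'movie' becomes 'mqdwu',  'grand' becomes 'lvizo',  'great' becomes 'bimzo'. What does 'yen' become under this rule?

Read the word backwards and shift each letter +8.
Applying it to yen: reverse → ney; then shift: n+8=v, e+8=m, y+8=g.

vmg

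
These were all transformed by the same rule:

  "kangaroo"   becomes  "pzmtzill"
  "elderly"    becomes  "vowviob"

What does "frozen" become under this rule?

Each pair mirrors across the alphabet (k↔p, a↔z, n↔m): positions sum to 25. Each letter is replaced by its mirror in the alphabet: a↔z, b↔y, c↔x, and so on (the Atbash cipher).
Applying it to frozen: f↔u, r↔i, o↔l, z↔a, e↔v, n↔m.

uilavm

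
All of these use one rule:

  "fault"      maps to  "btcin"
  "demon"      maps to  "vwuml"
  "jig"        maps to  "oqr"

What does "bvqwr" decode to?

The output letters match the input read backwards, each shifted +8: fault reversed is tluaf. Read the word backwards and shift each letter +8.
Reversing it on bvqwr: shift back: b−8=t, v−8=n, q−8=i, w−8=o, r−8=j → tnioj; then reverse → joint.

joint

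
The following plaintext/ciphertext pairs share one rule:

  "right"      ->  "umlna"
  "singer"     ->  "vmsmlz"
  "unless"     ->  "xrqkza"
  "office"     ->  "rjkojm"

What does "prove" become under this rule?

In right: r→u is +3, i→m is +4, g→l is +5, h→n is +6 — the shift increases by 1 each position. Each letter shifts forward by (position + 3), i.e. 3, 4, 5, … — the shift grows by one for each successive letter.
For prove: p+3=s, r+4=v, o+5=t, v+6=b, e+7=l.

svtbl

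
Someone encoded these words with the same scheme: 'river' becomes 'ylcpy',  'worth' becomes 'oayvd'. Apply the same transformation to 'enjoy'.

The output letters match the input read backwards, each shifted +7: river reversed is revir. The word is reversed, then every letter is shifted forward by 7.
For enjoy: reverse → yojne; then shift: y+7=f, o+7=v, j+7=q, n+7=u, e+7=l.

fvqul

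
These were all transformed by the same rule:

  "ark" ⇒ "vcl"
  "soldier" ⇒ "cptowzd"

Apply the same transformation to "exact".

Two steps: reverse the string, then apply a Caesar shift of +11.
On exact: reverse → tcaxe; then shift: t+11=e, c+11=n, a+11=l, x+11=i, e+11=p.

enlip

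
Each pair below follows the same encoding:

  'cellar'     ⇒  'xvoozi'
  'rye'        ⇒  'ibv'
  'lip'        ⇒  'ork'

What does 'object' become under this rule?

lyqvxg

Letters are reflected about the middle of the alphabet (position → 25−position): Atbash.
Applying it to object: o↔l, b↔y, j↔q, e↔v, c↔x, t↔g.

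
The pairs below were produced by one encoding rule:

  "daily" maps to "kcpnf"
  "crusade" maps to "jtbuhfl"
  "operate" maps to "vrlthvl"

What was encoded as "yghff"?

ready

Shifts by position in daily: pos 0: d→k (+7), pos 1: a→c (+2), pos 2: i→p (+7), pos 3: l→n (+2) — repeating every 2. A repeating key of period 2 is used — shifts +7, +2 over and over.
Reversing it on yghff: y−7=r, g−2=e, h−7=a, f−2=d, f−7=y.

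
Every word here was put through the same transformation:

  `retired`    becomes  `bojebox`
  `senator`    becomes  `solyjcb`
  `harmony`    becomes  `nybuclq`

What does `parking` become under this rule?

tybmelw

r(17)→b(1) and e(4)→o(14) fit y≡17x+24 (mod 26); the inverse of 17 mod 26 is 23. Each letter's alphabet position (a=0..z=25) is mapped through 17·x+24 mod 26 — an affine cipher.
On parking: p(15)→17·15+24≡19=t; a(0)→17·0+24≡24=y; r(17)→17·17+24≡1=b; k(10)→17·10+24≡12=m; i(8)→17·8+24≡4=e; n(13)→17·13+24≡11=l; g(6)→17·6+24≡22=w (all mod 26).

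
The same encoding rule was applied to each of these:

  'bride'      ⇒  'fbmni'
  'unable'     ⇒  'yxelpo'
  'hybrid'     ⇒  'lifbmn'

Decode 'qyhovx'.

Shifts by position in bride: pos 0: b→f (+4), pos 1: r→b (+10), pos 2: i→m (+4), pos 3: d→n (+10) — repeating every 2. A repeating key of period 2 is used — shifts +4, +10 over and over.
Reversing it on qyhovx: q−4=m, y−10=o, h−4=d, o−10=e, v−4=r, x−10=n.

modern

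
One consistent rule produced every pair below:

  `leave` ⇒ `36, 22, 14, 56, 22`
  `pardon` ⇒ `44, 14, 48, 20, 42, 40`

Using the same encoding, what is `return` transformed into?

48, 22, 52, 54, 48, 40

l(#12)→36 and e(#5)→22: differences scale by 2, so n = 2·pos + 12. Each letter becomes 2×(its alphabet position, a=1..z=26) + 12.
On return: r=18→48, e=5→22, t=20→52, u=21→54, r=18→48, n=14→40.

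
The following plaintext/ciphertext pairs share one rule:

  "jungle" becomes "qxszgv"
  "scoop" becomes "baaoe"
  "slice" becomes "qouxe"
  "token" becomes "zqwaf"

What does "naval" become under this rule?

The output letters match the input read backwards, each shifted +12: jungle reversed is elgnuj. Read the word backwards and shift each letter +12.
For naval: reverse → lavan; then shift: l+12=x, a+12=m, v+12=h, a+12=m, n+12=z.

xmhmz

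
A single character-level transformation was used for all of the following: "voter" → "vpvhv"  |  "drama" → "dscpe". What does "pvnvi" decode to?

pulse

In voter: v→v is +0, o→p is +1, t→v is +2, e→h is +3 — the shift increases by 1 each position. The shift increases by 1 at each position, starting from +0: 0, 1, 2, ….
Reversing it on pvnvi: p−0=p, v−1=u, n−2=l, v−3=s, i−4=e.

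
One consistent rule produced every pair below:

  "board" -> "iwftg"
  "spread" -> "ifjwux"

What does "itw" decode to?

rod

The word is reversed, then every letter is shifted forward by 5.
Decoding itw: shift back: i−5=d, t−5=o, w−5=r → dor; then reverse → rod.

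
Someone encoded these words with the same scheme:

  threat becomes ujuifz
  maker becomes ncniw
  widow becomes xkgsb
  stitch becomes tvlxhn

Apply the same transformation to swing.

In threat: t→u is +1, h→j is +2, r→u is +3, e→i is +4 — the shift increases by 1 each position. The shift increases by 1 at each position, starting from +1: 1, 2, 3, ….
Applying it to swing: s+1=t, w+2=y, i+3=l, n+4=r, g+5=l.

tylrl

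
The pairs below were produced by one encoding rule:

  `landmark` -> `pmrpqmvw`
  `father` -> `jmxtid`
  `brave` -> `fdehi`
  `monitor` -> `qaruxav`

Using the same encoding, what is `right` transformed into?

vuktx

Shifts by position in landmark: pos 0: l→p (+4), pos 1: a→m (+12), pos 2: n→r (+4), pos 3: d→p (+12) — repeating every 2. A repeating key of period 2 is used — shifts +4, +12 over and over.
For right: r+4=v, i+12=u, g+4=k, h+12=t, t+4=x.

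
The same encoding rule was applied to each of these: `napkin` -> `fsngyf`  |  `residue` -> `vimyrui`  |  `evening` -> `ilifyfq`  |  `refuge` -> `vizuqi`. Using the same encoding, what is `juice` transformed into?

puyai

n(13)→f(5) and a(0)→s(18) fit y≡17x+18 (mod 26); the inverse of 17 mod 26 is 23. This is an affine cipher: with a=0,…,z=25, each position x becomes (17x+18) mod 26.
On juice: j(9)→17·9+18≡15=p; u(20)→17·20+18≡20=u; i(8)→17·8+18≡24=y; c(2)→17·2+18≡0=a; e(4)→17·4+18≡8=i (all mod 26).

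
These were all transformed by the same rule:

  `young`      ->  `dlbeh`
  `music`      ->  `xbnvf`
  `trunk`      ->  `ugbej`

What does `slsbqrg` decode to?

y(24)→d(3) and o(14)→l(11) fit y≡7x+17 (mod 26); the inverse of 7 mod 26 is 15. This is an affine cipher: with a=0,…,z=25, each position x becomes (7x+17) mod 26.
Undoing it on slsbqrg: s(18)→15·(18−17)≡15=p; l(11)→15·(11−17)≡14=o; s(18)→15·(18−17)≡15=p; b(1)→15·(1−17)≡20=u; q(16)→15·(16−17)≡11=l; r(17)→15·(17−17)≡0=a; g(6)→15·(6−17)≡17=r (all mod 26).

popular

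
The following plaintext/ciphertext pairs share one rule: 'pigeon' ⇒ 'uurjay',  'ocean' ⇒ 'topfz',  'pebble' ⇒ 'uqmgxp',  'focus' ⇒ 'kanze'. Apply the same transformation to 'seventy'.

xqgjzed

Shifts by position in pigeon: pos 0: p→u (+5), pos 1: i→u (+12), pos 2: g→r (+11), pos 3: e→j (+5), pos 4: o→a (+12), pos 5: n→y (+11) — repeating every 3. It's a Vigenère-style cipher with numeric key [5,12,11]: position i shifts by key[i mod 3].
Applying it to seventy: s+5=x, e+12=q, v+11=g, e+5=j, n+12=z, t+11=e, y+5=d.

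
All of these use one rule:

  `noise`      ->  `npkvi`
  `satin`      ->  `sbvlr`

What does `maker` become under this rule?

In noise: n→n is +0, o→p is +1, i→k is +2, s→v is +3 — the shift increases by 1 each position. The shift increases by 1 at each position, starting from +0: 0, 1, 2, ….
Applying it to maker: m+0=m, a+1=b, k+2=m, e+3=h, r+4=v.

mbmhv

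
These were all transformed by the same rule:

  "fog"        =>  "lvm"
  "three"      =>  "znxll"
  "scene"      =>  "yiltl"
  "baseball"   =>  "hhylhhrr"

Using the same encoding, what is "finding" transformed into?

lptjptm

The shift depends on letter class: consonant f→l is +6, but vowel o→v is +7. Vowels shift forward by 7 and consonants shift forward by 6.
Applying it to finding: f(cons)+6=l, i(vowel)+7=p, n(cons)+6=t, d(cons)+6=j, i(vowel)+7=p, n(cons)+6=t, g(cons)+6=m.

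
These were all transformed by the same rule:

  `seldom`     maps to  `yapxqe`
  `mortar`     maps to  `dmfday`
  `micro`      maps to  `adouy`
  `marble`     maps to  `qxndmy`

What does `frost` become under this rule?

feadr

The output letters match the input read backwards, each shifted +12: seldom reversed is modles. The word is reversed, then every letter is shifted forward by 12.
For frost: reverse → tsorf; then shift: t+12=f, s+12=e, o+12=a, r+12=d, f+12=r.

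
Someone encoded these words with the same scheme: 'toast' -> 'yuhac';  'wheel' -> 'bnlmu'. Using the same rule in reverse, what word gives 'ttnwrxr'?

ongoing

Letter i (0-indexed) is shifted by i+5, so successive shifts are 5, 6, 7, ….
Reversing it on ttnwrxr: t−5=o, t−6=n, n−7=g, w−8=o, r−9=i, x−10=n, r−11=g.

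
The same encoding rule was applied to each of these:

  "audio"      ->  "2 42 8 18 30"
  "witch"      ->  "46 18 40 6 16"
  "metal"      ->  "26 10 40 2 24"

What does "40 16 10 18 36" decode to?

their

a(#1)→2 and u(#21)→42: differences scale by 2, so n = 2·pos + 0. The formula is n = 2×(alphabet index, a=1).
Decoding 40 16 10 18 36: 40→(40−0)÷2=20=t, 16→(16−0)÷2=8=h, 10→(10−0)÷2=5=e, 18→(18−0)÷2=9=i, 36→(36−0)÷2=18=r.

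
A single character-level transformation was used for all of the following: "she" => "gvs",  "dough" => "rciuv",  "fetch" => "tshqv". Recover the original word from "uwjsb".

This is a Caesar cipher with shift 14.
Undoing it on uwjsb: u−14=g, w−14=i, j−14=v, s−14=e, b−14=n.

given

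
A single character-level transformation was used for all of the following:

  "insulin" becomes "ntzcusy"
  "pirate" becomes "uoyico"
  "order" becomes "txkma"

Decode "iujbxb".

In insulin: i→n is +5, n→t is +6, s→z is +7, u→c is +8 — the shift increases by 1 each position. The shift increases by 1 at each position, starting from +5: 5, 6, 7, ….
Reversing it on iujbxb: i−5=d, u−6=o, j−7=c, b−8=t, x−9=o, b−10=r.

doctor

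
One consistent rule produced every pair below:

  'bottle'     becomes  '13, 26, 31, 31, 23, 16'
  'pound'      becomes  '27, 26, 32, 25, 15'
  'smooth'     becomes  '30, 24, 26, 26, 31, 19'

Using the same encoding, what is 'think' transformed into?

31, 19, 20, 25, 22

b is letter #2 and maps to 13: an offset of 11. Letters become their 1-based position plus 11 (so a→12, b→13, …).
On think: t=20→31, h=8→19, i=9→20, n=14→25, k=11→22.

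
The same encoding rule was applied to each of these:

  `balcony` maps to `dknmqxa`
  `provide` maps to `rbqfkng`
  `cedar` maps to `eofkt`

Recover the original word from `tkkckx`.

A repeating key of period 2 is used — shifts +2, +10 over and over.
Reversing it on tkkckx: t−2=r, k−10=a, k−2=i, c−10=s, k−2=i, x−10=n.

raisin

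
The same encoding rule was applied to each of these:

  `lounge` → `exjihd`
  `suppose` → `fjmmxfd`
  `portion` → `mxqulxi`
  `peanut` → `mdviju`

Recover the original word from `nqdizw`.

l(11)→e(4) and o(14)→x(23) fit y≡15x+21 (mod 26); the inverse of 15 mod 26 is 7. This is an affine cipher: with a=0,…,z=25, each position x becomes (15x+21) mod 26.
Undoing it on nqdizw: n(13)→7·(13−21)≡22=w; q(16)→7·(16−21)≡17=r; d(3)→7·(3−21)≡4=e; i(8)→7·(8−21)≡13=n; z(25)→7·(25−21)≡2=c; w(22)→7·(22−21)≡7=h (all mod 26).

wrench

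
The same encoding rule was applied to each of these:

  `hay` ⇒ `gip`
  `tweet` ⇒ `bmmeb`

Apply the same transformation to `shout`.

The output letters match the input read backwards, each shifted +8: hay reversed is yah. The word is reversed, then every letter is shifted forward by 8.
On shout: reverse → tuohs; then shift: t+8=b, u+8=c, o+8=w, h+8=p, s+8=a.

bcwpa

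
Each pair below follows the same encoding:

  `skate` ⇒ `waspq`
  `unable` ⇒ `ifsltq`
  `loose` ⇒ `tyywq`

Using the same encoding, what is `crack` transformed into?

s(18)→w(22) and k(10)→a(0) fit y≡19x+18 (mod 26); the inverse of 19 mod 26 is 11. This is an affine cipher: with a=0,…,z=25, each position x becomes (19x+18) mod 26.
Applying it to crack: c(2)→19·2+18≡4=e; r(17)→19·17+18≡3=d; a(0)→19·0+18≡18=s; c(2)→19·2+18≡4=e; k(10)→19·10+18≡0=a (all mod 26).

edsea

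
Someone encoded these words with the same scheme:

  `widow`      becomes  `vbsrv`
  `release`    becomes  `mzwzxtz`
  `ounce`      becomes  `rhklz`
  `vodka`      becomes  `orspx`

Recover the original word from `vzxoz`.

w(22)→v(21) and i(8)→b(1) fit y≡7x+23 (mod 26); the inverse of 7 mod 26 is 15. Treating letters as 0–25, the rule is x ↦ 7x + 23 (mod 26).
Undoing it on vzxoz: v(21)→15·(21−23)≡22=w; z(25)→15·(25−23)≡4=e; x(23)→15·(23−23)≡0=a; o(14)→15·(14−23)≡21=v; z(25)→15·(25−23)≡4=e (all mod 26).

weave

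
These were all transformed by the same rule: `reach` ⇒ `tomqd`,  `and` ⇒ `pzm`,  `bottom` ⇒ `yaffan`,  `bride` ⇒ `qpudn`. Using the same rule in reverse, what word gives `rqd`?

ref

The output letters match the input read backwards, each shifted +12: reach reversed is hcaer. Two steps: reverse the string, then apply a Caesar shift of +12.
Decoding rqd: shift back: r−12=f, q−12=e, d−12=r → fer; then reverse → ref.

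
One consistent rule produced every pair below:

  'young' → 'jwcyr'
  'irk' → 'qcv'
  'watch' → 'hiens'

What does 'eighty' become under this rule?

Vowels shift forward by 8 and consonants shift forward by 11.
For eighty: e(vowel)+8=m, i(vowel)+8=q, g(cons)+11=r, h(cons)+11=s, t(cons)+11=e, y(cons)+11=j.

mqrsej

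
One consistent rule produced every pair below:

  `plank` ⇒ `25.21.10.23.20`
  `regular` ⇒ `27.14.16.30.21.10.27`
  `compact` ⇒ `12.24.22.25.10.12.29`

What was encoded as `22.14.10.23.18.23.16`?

p is letter #16 and maps to 25: an offset of 9. Letters become their 1-based position plus 9 (so a→10, b→11, …).
Undoing it on 22.14.10.23.18.23.16: 22→(22−9)÷1=13=m, 14→(14−9)÷1=5=e, 10→(10−9)÷1=1=a, 23→(23−9)÷1=14=n, 18→(18−9)÷1=9=i, 23→(23−9)÷1=14=n, 16→(16−9)÷1=7=g.

meaning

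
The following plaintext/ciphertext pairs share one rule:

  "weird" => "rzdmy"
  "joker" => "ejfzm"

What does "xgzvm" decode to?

Every letter moves 21 places later in the alphabet, wrapping around z→a.
Decoding xgzvm: x−21=c, g−21=l, z−21=e, v−21=a, m−21=r.

clear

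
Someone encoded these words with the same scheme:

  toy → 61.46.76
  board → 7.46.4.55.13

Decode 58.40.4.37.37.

t(#20)→61 and o(#15)→46: differences scale by 3, so n = 3·pos + 1. The formula is n = 3×(alphabet index, a=1) + 1.
Reversing it on 58.40.4.37.37: 58→(58−1)÷3=19=s, 40→(40−1)÷3=13=m, 4→(4−1)÷3=1=a, 37→(37−1)÷3=12=l, 37→(37−1)÷3=12=l.

small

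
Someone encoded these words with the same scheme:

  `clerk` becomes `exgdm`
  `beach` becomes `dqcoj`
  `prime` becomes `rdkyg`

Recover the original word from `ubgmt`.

spear

The shifts repeat in a cycle of length 2: positions 0,1,… shift by +2, +12, then the pattern repeats.
Undoing it on ubgmt: u−2=s, b−12=p, g−2=e, m−12=a, t−2=r.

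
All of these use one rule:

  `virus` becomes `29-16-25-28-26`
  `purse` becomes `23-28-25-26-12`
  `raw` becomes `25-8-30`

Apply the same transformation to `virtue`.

29-16-25-27-28-12

v is letter #22 and maps to 29: an offset of 7. Each letter is replaced by its alphabet position (a=1..z=26) + 7.
On virtue: v=22→29, i=9→16, r=18→25, t=20→27, u=21→28, e=5→12.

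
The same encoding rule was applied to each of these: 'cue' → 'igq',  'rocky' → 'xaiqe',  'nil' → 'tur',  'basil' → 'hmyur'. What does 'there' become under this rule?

Vowels shift forward by 12 and consonants shift forward by 6.
For there: t(cons)+6=z, h(cons)+6=n, e(vowel)+12=q, r(cons)+6=x, e(vowel)+12=q.

znqxq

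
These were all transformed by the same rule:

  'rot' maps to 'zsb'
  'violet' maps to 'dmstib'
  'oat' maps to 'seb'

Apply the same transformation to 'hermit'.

The shift depends on letter class: consonant r→z is +8, but vowel o→s is +4. Two shifts are in play — +4 for a/e/i/o/u, +8 for every other letter.
For hermit: h(cons)+8=p, e(vowel)+4=i, r(cons)+8=z, m(cons)+8=u, i(vowel)+4=m, t(cons)+8=b.

pizumb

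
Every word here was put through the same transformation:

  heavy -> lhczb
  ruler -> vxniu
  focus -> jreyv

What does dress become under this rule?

hugwv

Shifts by position in heavy: pos 0: h→l (+4), pos 1: e→h (+3), pos 2: a→c (+2), pos 3: v→z (+4), pos 4: y→b (+3) — repeating every 3. A repeating key of period 3 is used — shifts +4, +3, +2 over and over.
For dress: d+4=h, r+3=u, e+2=g, s+4=w, s+3=v.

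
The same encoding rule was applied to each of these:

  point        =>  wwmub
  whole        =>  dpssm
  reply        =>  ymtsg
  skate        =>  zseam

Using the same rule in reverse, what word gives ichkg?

buddy

Shifts by position in point: pos 0: p→w (+7), pos 1: o→w (+8), pos 2: i→m (+4), pos 3: n→u (+7), pos 4: t→b (+8) — repeating every 3. A repeating key of period 3 is used — shifts +7, +8, +4 over and over.
Reversing it on ichkg: i−7=b, c−8=u, h−4=d, k−7=d, g−8=y.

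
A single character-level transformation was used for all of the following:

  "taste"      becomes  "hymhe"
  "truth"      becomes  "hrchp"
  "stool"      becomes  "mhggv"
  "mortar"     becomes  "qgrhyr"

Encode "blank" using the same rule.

tvyla

t(19)→h(7) and a(0)→y(24) fit y≡21x+24 (mod 26); the inverse of 21 mod 26 is 5. This is an affine cipher: with a=0,…,z=25, each position x becomes (21x+24) mod 26.
Applying it to blank: b(1)→21·1+24≡19=t; l(11)→21·11+24≡21=v; a(0)→21·0+24≡24=y; n(13)→21·13+24≡11=l; k(10)→21·10+24≡0=a (all mod 26).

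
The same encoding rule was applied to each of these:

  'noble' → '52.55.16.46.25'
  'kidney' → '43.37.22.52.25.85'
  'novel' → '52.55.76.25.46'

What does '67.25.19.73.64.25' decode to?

secure

n(#14)→52 and o(#15)→55: differences scale by 3, so n = 3·pos + 10. The formula is n = 3×(alphabet index, a=1) + 10.
Decoding 67.25.19.73.64.25: 67→(67−10)÷3=19=s, 25→(25−10)÷3=5=e, 19→(19−10)÷3=3=c, 73→(73−10)÷3=21=u, 64→(64−10)÷3=18=r, 25→(25−10)÷3=5=e.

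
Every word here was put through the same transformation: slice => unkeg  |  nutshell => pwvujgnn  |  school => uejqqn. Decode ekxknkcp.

Each letter is shifted forward by 2 in the alphabet (a Caesar shift of +2).
Undoing it on ekxknkcp: e−2=c, k−2=i, x−2=v, k−2=i, n−2=l, k−2=i, c−2=a, p−2=n.

civilian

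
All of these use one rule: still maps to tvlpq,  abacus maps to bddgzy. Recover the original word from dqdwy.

Each letter shifts forward by (position + 1), i.e. 1, 2, 3, … — the shift grows by one for each successive letter.
Reversing it on dqdwy: d−1=c, q−2=o, d−3=a, w−4=s, y−5=t.

coast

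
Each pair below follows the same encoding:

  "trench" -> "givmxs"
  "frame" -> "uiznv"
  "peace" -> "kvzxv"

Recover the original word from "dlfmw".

wound

Each letter is replaced by its mirror in the alphabet: a↔z, b↔y, c↔x, and so on (the Atbash cipher).
Reversing it on dlfmw: d↔w, l↔o, f↔u, m↔n, w↔d.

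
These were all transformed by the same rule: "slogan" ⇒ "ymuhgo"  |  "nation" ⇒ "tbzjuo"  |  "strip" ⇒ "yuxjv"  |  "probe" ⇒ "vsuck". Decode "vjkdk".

piece

It's a Vigenère-style cipher with numeric key [6,1]: position i shifts by key[i mod 2].
Decoding vjkdk: v−6=p, j−1=i, k−6=e, d−1=c, k−6=e.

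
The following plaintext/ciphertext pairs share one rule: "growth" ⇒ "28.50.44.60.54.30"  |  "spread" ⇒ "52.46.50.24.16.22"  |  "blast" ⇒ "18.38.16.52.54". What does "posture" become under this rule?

46.44.52.54.56.50.24

g(#7)→28 and r(#18)→50: differences scale by 2, so n = 2·pos + 14. The formula is n = 2×(alphabet index, a=1) + 14.
For posture: p=16→46, o=15→44, s=19→52, t=20→54, u=21→56, r=18→50, e=5→24.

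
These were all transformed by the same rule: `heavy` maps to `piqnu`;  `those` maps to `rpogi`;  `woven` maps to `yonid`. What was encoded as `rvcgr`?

h(7)→p(15) and e(4)→i(8) fit y≡11x+16 (mod 26); the inverse of 11 mod 26 is 19. This is an affine cipher: with a=0,…,z=25, each position x becomes (11x+16) mod 26.
Decoding rvcgr: r(17)→19·(17−16)≡19=t; v(21)→19·(21−16)≡17=r; c(2)→19·(2−16)≡20=u; g(6)→19·(6−16)≡18=s; r(17)→19·(17−16)≡19=t (all mod 26).

trust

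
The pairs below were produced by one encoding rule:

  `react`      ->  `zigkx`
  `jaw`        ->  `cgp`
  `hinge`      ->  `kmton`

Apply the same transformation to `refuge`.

kmalkx

The word is reversed, then every letter is shifted forward by 6.
On refuge: reverse → egufer; then shift: e+6=k, g+6=m, u+6=a, f+6=l, e+6=k, r+6=x.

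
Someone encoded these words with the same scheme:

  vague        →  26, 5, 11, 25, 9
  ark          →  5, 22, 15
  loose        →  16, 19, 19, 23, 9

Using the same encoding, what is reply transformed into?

Each letter is replaced by its alphabet position (a=1..z=26) + 4.
Applying it to reply: r=18→22, e=5→9, p=16→20, l=12→16, y=25→29.

22, 9, 20, 16, 29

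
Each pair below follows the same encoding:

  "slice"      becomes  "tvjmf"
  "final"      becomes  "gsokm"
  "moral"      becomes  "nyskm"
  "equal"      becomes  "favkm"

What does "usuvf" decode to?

The shifts repeat in a cycle of length 2: positions 0,1,… shift by +1, +10, then the pattern repeats.
Undoing it on usuvf: u−1=t, s−10=i, u−1=t, v−10=l, f−1=e.

title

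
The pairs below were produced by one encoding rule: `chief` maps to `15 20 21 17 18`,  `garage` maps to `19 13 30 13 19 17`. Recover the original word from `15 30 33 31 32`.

crust

c is letter #3 and maps to 15: an offset of 12. Each letter is replaced by its alphabet position (a=1..z=26) + 12.
Undoing it on 15 30 33 31 32: 15→(15−12)÷1=3=c, 30→(30−12)÷1=18=r, 33→(33−12)÷1=21=u, 31→(31−12)÷1=19=s, 32→(32−12)÷1=20=t.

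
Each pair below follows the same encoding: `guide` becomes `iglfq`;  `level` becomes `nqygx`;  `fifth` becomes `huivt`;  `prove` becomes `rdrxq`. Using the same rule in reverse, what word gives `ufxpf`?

stunt

Shifts by position in guide: pos 0: g→i (+2), pos 1: u→g (+12), pos 2: i→l (+3), pos 3: d→f (+2), pos 4: e→q (+12) — repeating every 3. The shifts repeat in a cycle of length 3: positions 0,1,… shift by +2, +12, +3, then the pattern repeats.
Reversing it on ufxpf: u−2=s, f−12=t, x−3=u, p−2=n, f−12=t.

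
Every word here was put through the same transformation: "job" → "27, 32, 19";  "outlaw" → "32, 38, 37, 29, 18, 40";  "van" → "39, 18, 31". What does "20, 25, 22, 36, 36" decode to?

chess

j is letter #10 and maps to 27: an offset of 17. Letters become their 1-based position plus 17 (so a→18, b→19, …).
Decoding 20, 25, 22, 36, 36: 20→(20−17)÷1=3=c, 25→(25−17)÷1=8=h, 22→(22−17)÷1=5=e, 36→(36−17)÷1=19=s, 36→(36−17)÷1=19=s.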